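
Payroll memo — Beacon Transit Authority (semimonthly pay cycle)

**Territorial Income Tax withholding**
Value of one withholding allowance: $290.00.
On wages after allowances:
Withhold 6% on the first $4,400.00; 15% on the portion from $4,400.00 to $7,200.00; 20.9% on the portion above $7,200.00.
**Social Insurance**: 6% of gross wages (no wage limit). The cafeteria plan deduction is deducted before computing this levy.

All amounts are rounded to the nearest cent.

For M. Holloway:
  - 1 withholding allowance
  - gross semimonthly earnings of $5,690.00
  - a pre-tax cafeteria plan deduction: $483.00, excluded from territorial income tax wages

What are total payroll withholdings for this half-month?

Territorial Income Tax: taxable = $5,690.00 − $483.00 − 1×$290.00 = $4,917.00
  $264.00 + 15% × ($4,917.00 − $4,400.00) = $264.00 + 15% × $517.00 = $341.55
Social Insurance: 6% × $5,207.00 = $312.42
Total: $341.55 + $312.42 = $653.97

$653.97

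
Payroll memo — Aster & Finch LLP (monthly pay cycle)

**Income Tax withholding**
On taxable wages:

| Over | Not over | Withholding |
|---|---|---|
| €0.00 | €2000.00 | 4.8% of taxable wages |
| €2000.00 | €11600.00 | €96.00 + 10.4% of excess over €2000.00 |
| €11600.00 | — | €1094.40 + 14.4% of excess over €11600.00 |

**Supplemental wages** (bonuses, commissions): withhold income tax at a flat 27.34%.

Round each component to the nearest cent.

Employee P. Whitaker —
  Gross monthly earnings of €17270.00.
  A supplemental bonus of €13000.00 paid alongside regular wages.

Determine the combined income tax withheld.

Income Tax: taxable = €17270.00
  €1094.40 + 14.4% × (€17270.00 − €11600.00) = €1094.40 + 14.4% × €5670.00 = €1910.88
Supplemental (27.34% flat on bonus): 27.34% × €13000.00 = €3554.20
Total income tax: €1910.88 + €3554.20 = €5465.08

€5465.08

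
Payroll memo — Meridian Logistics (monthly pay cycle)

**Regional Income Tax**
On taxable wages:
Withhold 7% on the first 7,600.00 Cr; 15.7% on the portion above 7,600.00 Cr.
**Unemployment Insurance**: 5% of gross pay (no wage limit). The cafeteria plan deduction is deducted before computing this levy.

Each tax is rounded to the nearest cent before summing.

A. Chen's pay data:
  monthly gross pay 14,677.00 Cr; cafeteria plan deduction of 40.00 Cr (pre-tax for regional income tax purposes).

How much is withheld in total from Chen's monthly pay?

2,368.66 Cr

Regional Income Tax: taxable = 14,677.00 Cr − 40.00 Cr = 14,637.00 Cr
  532.00 Cr + 15.7% × (14,637.00 Cr − 7,600.00 Cr) = 532.00 Cr + 15.7% × 7,037.00 Cr = 1,636.81 Cr
Unemployment Insurance: 5% × 14,637.00 Cr = 731.85 Cr
Total: 1,636.81 Cr + 731.85 Cr = 2,368.66 Cr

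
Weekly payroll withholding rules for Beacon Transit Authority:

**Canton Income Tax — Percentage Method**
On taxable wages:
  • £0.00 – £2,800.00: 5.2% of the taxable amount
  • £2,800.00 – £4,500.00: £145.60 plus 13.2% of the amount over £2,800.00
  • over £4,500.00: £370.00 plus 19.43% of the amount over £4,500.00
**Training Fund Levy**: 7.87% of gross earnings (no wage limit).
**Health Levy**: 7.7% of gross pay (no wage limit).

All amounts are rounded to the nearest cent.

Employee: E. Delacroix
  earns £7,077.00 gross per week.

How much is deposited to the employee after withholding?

Canton Income Tax: taxable = £7,077.00
  £370.00 + 19.43% × (£7,077.00 − £4,500.00) = £370.00 + 19.43% × £2,577.00 = £870.71
Training Fund Levy: 7.87% × £7,077.00 = £556.96
Health Levy: 7.7% × £7,077.00 = £544.93
Total withheld: £870.71 + £556.96 + £544.93 = £1,972.60
Net pay: £7,077.00 − £1,972.60 = £5,104.40

£5,104.40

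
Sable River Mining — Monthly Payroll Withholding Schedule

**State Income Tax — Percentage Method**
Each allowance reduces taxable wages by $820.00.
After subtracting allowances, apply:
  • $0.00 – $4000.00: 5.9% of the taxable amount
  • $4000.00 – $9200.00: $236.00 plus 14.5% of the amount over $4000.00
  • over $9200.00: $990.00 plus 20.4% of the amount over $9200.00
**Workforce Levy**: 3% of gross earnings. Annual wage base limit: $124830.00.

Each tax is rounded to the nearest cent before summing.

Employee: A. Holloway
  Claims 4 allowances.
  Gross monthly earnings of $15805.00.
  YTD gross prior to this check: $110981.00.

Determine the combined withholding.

State Income Tax: taxable = $15805.00 − 4×$820.00 = $12525.00
  $990.00 + 20.4% × ($12525.00 − $9200.00) = $990.00 + 20.4% × $3325.00 = $1668.30
Workforce Levy: cap $124830.00 − YTD $110981.00 = $13849.00 subject; 3% × $13849.00 = $415.47
Total: $1668.30 + $415.47 = $2083.77

$2083.77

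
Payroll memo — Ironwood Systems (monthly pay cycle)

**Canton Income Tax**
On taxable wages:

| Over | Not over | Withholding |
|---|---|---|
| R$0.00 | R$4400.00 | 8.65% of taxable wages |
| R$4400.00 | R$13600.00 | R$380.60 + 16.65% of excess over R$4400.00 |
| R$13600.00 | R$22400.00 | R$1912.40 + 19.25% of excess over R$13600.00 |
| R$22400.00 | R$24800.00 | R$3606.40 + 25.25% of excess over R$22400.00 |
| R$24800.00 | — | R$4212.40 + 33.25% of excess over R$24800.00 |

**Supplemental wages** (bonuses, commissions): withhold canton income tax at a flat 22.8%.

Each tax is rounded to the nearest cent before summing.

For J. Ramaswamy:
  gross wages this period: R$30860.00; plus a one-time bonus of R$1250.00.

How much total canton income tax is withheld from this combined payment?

Canton Income Tax: taxable = R$30860.00
  R$4212.40 + 33.25% × (R$30860.00 − R$24800.00) = R$4212.40 + 33.25% × R$6060.00 = R$6227.35
Supplemental (22.8% flat on bonus): 22.8% × R$1250.00 = R$285.00
Total canton income tax: R$6227.35 + R$285.00 = R$6512.35

R$6512.35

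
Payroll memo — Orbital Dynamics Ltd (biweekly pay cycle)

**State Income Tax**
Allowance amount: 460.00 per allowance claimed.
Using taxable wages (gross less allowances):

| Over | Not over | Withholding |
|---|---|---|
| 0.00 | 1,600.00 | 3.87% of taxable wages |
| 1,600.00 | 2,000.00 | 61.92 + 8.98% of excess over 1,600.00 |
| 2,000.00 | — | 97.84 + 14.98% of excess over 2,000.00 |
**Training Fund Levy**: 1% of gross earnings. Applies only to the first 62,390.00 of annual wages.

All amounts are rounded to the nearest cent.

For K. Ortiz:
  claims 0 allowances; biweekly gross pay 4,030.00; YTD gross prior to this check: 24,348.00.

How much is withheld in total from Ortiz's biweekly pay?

State Income Tax: taxable = 4,030.00
  97.84 + 14.98% × (4,030.00 − 2,000.00) = 97.84 + 14.98% × 2,030.00 = 401.93
Training Fund Levy: 1% × 4,030.00 = 40.30
Total: 401.93 + 40.30 = 442.23

442.23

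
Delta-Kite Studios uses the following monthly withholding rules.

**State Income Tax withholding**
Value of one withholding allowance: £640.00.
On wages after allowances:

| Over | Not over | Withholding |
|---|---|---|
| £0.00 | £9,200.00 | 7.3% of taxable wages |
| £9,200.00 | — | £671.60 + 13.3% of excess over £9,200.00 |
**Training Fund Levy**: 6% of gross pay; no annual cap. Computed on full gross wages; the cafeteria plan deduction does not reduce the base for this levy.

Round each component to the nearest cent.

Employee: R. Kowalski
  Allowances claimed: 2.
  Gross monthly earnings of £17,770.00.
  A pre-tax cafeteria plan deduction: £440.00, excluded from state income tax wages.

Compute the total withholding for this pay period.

£2,648.85

State Income Tax: taxable = £17,770.00 − £440.00 − 2×£640.00 = £16,050.00
  £671.60 + 13.3% × (£16,050.00 − £9,200.00) = £671.60 + 13.3% × £6,850.00 = £1,582.65
Training Fund Levy: 6% × £17,770.00 = £1,066.20
Total: £1,582.65 + £1,066.20 = £2,648.85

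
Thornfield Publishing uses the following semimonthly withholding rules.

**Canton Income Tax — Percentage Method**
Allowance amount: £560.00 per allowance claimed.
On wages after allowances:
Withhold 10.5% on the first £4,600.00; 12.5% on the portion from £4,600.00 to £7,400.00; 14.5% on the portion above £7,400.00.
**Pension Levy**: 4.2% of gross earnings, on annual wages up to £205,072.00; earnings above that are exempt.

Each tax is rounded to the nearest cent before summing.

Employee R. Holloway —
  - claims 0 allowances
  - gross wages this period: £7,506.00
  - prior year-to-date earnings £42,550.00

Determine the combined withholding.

Canton Income Tax: taxable = £7,506.00
  £833.00 + 14.5% × (£7,506.00 − £7,400.00) = £833.00 + 14.5% × £106.00 = £848.37
Pension Levy: 4.2% × £7,506.00 = £315.25
Total: £848.37 + £315.25 = £1,163.62

£1,163.62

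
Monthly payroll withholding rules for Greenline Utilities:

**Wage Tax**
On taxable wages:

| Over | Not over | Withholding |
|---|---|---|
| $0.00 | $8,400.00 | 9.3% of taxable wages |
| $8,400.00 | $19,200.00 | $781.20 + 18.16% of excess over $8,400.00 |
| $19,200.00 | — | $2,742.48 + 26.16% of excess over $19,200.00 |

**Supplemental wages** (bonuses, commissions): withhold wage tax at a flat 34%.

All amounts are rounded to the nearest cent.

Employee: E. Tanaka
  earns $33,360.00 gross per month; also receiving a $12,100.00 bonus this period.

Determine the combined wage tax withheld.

Wage Tax: taxable = $33,360.00
  $2,742.48 + 26.16% × ($33,360.00 − $19,200.00) = $2,742.48 + 26.16% × $14,160.00 = $6,446.74
Supplemental (34% flat on bonus): 34% × $12,100.00 = $4,114.00
Total wage tax: $6,446.74 + $4,114.00 = $10,560.74

$10,560.74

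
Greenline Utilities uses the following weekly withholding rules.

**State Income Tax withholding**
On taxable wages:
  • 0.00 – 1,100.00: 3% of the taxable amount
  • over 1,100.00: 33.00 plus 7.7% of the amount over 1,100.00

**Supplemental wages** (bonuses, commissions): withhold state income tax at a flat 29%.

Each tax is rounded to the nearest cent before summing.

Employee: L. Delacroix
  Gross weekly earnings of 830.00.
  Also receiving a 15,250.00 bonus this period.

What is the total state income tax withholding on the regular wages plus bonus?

4,447.40

State Income Tax: taxable = 830.00
  3% × 830.00 = 24.90
Supplemental (29% flat on bonus): 29% × 15,250.00 = 4,422.50
Total state income tax: 24.90 + 4,422.50 = 4,447.40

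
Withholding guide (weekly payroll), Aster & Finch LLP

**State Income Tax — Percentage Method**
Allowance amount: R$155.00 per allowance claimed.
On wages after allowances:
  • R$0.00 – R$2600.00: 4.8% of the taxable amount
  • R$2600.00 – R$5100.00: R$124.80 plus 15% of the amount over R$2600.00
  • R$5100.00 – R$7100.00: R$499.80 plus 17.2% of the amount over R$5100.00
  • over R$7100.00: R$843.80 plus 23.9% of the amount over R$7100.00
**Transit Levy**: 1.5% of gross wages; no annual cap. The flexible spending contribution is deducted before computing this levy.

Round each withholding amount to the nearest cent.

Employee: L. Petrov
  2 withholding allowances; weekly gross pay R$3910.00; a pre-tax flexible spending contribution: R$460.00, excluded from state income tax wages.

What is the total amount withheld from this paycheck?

R$257.55

State Income Tax: taxable = R$3910.00 − R$460.00 − 2×R$155.00 = R$3140.00
  R$124.80 + 15% × (R$3140.00 − R$2600.00) = R$124.80 + 15% × R$540.00 = R$205.80
Transit Levy: 1.5% × R$3450.00 = R$51.75
Total: R$205.80 + R$51.75 = R$257.55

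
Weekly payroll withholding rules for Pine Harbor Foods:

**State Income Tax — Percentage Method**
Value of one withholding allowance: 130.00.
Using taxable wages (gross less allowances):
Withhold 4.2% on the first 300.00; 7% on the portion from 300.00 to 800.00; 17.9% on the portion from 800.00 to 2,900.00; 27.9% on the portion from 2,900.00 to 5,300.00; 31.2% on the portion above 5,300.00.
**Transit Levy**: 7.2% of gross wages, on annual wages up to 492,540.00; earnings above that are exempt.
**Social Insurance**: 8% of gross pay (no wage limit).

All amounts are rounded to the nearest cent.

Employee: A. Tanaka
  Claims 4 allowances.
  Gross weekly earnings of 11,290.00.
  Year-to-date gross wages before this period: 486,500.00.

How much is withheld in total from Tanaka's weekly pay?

4,137.82

State Income Tax: taxable = 11,290.00 − 4×130.00 = 10,770.00
  1,093.10 + 31.2% × (10,770.00 − 5,300.00) = 1,093.10 + 31.2% × 5,470.00 = 2,799.74
Transit Levy: cap 492,540.00 − YTD 486,500.00 = 6,040.00 subject; 7.2% × 6,040.00 = 434.88
Social Insurance: 8% × 11,290.00 = 903.20
Total: 2,799.74 + 434.88 + 903.20 = 4,137.82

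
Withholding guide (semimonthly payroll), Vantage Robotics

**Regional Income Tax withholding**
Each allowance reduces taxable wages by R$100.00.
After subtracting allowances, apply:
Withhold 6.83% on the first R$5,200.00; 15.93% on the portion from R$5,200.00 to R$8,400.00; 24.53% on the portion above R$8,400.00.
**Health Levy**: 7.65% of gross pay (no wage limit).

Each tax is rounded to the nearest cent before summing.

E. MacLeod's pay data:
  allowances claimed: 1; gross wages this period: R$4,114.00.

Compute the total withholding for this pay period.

R$588.88

Regional Income Tax: taxable = R$4,114.00 − 1×R$100.00 = R$4,014.00
  6.83% × R$4,014.00 = R$274.16
Health Levy: 7.65% × R$4,114.00 = R$314.72
Total: R$274.16 + R$314.72 = R$588.88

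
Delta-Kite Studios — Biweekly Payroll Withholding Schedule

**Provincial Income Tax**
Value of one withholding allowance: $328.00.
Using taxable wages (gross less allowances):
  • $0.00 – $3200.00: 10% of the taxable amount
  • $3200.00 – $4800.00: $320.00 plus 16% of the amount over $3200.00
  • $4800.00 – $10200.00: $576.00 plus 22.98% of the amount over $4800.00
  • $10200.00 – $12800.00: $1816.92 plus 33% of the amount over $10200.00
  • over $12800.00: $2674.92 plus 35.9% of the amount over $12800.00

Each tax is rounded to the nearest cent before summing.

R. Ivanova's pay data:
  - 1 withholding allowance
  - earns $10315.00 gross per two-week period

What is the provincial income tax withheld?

$1767.97

Provincial Income Tax: taxable = $10315.00 − 1×$328.00 = $9987.00
  $576.00 + 22.98% × ($9987.00 − $4800.00) = $576.00 + 22.98% × $5187.00 = $1767.97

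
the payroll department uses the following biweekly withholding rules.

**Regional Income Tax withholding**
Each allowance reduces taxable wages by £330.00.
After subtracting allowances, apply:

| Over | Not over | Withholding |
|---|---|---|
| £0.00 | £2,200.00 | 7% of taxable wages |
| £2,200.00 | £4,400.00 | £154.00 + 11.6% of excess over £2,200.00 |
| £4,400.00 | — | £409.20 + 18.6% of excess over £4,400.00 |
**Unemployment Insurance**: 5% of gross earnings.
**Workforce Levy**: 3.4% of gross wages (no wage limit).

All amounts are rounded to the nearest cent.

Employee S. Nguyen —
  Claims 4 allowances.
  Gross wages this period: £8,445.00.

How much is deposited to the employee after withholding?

Regional Income Tax: taxable = £8,445.00 − 4×£330.00 = £7,125.00
  £409.20 + 18.6% × (£7,125.00 − £4,400.00) = £409.20 + 18.6% × £2,725.00 = £916.05
Unemployment Insurance: 5% × £8,445.00 = £422.25
Workforce Levy: 3.4% × £8,445.00 = £287.13
Total withheld: £916.05 + £422.25 + £287.13 = £1,625.43
Net pay: £8,445.00 − £1,625.43 = £6,819.57

£6,819.57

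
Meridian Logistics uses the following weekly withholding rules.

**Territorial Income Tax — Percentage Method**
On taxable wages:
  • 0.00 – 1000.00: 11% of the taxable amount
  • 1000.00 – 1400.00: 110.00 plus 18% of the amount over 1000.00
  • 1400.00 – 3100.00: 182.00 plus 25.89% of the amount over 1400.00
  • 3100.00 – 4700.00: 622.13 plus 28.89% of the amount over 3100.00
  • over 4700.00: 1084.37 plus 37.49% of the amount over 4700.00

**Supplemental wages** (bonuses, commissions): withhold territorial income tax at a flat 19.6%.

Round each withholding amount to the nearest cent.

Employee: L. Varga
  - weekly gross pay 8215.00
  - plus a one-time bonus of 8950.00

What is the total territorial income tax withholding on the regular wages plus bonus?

4156.34

Territorial Income Tax: taxable = 8215.00
  1084.37 + 37.49% × (8215.00 − 4700.00) = 1084.37 + 37.49% × 3515.00 = 2402.14
Supplemental (19.6% flat on bonus): 19.6% × 8950.00 = 1754.20
Total territorial income tax: 2402.14 + 1754.20 = 4156.34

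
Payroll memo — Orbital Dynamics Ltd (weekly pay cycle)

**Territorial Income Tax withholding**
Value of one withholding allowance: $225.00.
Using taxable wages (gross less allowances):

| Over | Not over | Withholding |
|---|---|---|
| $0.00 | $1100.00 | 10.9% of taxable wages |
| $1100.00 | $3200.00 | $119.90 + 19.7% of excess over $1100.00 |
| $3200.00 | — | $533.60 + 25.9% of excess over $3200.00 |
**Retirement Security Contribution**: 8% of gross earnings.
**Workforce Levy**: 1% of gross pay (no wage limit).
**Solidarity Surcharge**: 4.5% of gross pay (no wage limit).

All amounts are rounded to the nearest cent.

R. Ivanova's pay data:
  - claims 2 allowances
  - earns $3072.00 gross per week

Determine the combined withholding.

$834.45

Territorial Income Tax: taxable = $3072.00 − 2×$225.00 = $2622.00
  $119.90 + 19.7% × ($2622.00 − $1100.00) = $119.90 + 19.7% × $1522.00 = $419.73
Retirement Security Contribution: 8% × $3072.00 = $245.76
Workforce Levy: 1% × $3072.00 = $30.72
Solidarity Surcharge: 4.5% × $3072.00 = $138.24
Total: $419.73 + $245.76 + $30.72 + $138.24 = $834.45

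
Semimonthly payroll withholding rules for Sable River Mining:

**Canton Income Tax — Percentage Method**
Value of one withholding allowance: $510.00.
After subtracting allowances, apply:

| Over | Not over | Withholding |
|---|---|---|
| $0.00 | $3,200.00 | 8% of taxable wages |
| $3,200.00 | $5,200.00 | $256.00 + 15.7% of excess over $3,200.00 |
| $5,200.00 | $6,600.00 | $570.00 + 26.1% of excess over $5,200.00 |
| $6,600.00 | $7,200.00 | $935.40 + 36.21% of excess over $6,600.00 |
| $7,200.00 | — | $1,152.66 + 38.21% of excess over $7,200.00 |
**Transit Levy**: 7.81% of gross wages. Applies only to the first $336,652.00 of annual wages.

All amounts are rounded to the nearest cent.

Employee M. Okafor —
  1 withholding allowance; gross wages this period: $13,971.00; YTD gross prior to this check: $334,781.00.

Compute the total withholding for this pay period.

Canton Income Tax: taxable = $13,971.00 − 1×$510.00 = $13,461.00
  $1,152.66 + 38.21% × ($13,461.00 − $7,200.00) = $1,152.66 + 38.21% × $6,261.00 = $3,544.99
Transit Levy: cap $336,652.00 − YTD $334,781.00 = $1,871.00 subject; 7.81% × $1,871.00 = $146.13
Total: $3,544.99 + $146.13 = $3,691.12

$3,691.12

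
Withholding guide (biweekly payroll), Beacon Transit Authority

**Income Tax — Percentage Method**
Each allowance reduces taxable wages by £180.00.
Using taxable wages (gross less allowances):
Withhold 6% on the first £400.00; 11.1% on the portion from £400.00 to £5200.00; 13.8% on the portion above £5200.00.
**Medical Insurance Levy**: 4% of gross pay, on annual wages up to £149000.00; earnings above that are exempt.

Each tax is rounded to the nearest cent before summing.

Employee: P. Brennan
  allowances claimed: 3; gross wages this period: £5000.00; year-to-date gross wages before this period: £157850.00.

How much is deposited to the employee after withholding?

£4525.34

Income Tax: taxable = £5000.00 − 3×£180.00 = £4460.00
  £24.00 + 11.1% × (£4460.00 − £400.00) = £24.00 + 11.1% × £4060.00 = £474.66
Medical Insurance Levy: YTD £157850.00 ≥ cap £149000.00 → £0.00
Total withheld: £474.66 + £0.00 = £474.66
Net pay: £5000.00 − £474.66 = £4525.34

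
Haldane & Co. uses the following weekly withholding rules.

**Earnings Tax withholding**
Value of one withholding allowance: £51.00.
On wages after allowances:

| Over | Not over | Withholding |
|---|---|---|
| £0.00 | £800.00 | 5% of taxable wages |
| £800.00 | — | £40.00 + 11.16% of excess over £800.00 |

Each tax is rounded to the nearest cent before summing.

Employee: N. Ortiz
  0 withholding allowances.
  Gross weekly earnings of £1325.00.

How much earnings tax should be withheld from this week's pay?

Earnings Tax: taxable = £1325.00
  £40.00 + 11.16% × (£1325.00 − £800.00) = £40.00 + 11.16% × £525.00 = £98.59

£98.59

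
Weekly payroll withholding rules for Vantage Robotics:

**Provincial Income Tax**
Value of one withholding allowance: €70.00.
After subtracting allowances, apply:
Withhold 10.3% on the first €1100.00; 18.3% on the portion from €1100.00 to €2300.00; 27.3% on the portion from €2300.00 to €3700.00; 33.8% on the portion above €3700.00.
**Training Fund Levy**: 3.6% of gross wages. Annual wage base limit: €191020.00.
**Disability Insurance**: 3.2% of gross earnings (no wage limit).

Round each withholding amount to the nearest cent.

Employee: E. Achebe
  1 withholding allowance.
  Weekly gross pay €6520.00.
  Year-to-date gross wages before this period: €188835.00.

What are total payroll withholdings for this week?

€1931.90

Provincial Income Tax: taxable = €6520.00 − 1×€70.00 = €6450.00
  €715.10 + 33.8% × (€6450.00 − €3700.00) = €715.10 + 33.8% × €2750.00 = €1644.60
Training Fund Levy: cap €191020.00 − YTD €188835.00 = €2185.00 subject; 3.6% × €2185.00 = €78.66
Disability Insurance: 3.2% × €6520.00 = €208.64
Total: €1644.60 + €78.66 + €208.64 = €1931.90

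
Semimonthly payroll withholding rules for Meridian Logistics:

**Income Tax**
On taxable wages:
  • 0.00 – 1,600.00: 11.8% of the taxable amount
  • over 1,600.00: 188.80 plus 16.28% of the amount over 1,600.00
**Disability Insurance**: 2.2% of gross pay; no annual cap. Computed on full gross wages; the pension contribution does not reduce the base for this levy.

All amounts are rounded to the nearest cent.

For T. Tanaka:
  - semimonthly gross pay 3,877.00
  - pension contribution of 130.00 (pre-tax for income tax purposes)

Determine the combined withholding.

623.62

Income Tax: taxable = 3,877.00 − 130.00 = 3,747.00
  188.80 + 16.28% × (3,747.00 − 1,600.00) = 188.80 + 16.28% × 2,147.00 = 538.33
Disability Insurance: 2.2% × 3,877.00 = 85.29
Total: 538.33 + 85.29 = 623.62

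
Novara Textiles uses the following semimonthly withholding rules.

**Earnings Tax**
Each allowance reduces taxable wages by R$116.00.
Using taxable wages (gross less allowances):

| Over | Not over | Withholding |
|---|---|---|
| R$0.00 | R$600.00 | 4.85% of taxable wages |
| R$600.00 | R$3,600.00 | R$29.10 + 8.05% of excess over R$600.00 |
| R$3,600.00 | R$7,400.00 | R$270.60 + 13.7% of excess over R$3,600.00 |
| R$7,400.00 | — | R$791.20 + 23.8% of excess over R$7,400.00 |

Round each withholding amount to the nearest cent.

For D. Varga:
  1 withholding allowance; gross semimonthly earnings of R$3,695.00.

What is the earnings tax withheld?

Earnings Tax: taxable = R$3,695.00 − 1×R$116.00 = R$3,579.00
  R$29.10 + 8.05% × (R$3,579.00 − R$600.00) = R$29.10 + 8.05% × R$2,979.00 = R$268.91

R$268.91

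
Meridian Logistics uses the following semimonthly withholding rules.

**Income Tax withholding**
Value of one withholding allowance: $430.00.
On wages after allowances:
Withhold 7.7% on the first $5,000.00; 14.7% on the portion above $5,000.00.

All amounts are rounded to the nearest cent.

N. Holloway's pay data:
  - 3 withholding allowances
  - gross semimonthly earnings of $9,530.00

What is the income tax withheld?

$861.28

Income Tax: taxable = $9,530.00 − 3×$430.00 = $8,240.00
  $385.00 + 14.7% × ($8,240.00 − $5,000.00) = $385.00 + 14.7% × $3,240.00 = $861.28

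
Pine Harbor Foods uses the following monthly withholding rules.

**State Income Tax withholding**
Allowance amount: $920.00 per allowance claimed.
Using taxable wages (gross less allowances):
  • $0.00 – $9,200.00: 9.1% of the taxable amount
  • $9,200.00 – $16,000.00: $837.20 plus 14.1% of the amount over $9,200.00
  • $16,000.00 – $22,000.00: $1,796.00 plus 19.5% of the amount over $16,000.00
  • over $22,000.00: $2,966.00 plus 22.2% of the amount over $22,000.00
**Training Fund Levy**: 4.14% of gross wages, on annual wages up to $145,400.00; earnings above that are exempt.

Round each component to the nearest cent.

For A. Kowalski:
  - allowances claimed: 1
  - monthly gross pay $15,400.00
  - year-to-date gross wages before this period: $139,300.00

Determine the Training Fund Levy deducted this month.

$252.54

Training Fund Levy: cap $145,400.00 − YTD $139,300.00 = $6,100.00 subject; 4.14% × $6,100.00 = $252.54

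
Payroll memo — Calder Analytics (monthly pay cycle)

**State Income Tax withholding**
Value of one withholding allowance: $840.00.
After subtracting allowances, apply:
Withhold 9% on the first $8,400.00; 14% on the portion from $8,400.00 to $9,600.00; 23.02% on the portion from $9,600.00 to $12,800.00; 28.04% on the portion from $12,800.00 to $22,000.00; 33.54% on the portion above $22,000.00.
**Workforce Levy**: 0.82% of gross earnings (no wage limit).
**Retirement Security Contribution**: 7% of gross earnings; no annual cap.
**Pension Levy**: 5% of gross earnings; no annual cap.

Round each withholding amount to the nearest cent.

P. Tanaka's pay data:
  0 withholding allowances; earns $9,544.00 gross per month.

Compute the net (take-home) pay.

State Income Tax: taxable = $9,544.00
  $756.00 + 14% × ($9,544.00 − $8,400.00) = $756.00 + 14% × $1,144.00 = $916.16
Workforce Levy: 0.82% × $9,544.00 = $78.26
Retirement Security Contribution: 7% × $9,544.00 = $668.08
Pension Levy: 5% × $9,544.00 = $477.20
Total withheld: $916.16 + $78.26 + $668.08 + $477.20 = $2,139.70
Net pay: $9,544.00 − $2,139.70 = $7,404.30

$7,404.30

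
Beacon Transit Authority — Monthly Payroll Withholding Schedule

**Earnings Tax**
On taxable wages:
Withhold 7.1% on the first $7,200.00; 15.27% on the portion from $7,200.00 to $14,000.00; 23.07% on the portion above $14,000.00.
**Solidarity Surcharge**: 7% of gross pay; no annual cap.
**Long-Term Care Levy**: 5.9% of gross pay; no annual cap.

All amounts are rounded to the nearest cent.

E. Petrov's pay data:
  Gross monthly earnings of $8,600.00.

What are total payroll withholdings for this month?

$1,834.38

Earnings Tax: taxable = $8,600.00
  $511.20 + 15.27% × ($8,600.00 − $7,200.00) = $511.20 + 15.27% × $1,400.00 = $724.98
Solidarity Surcharge: 7% × $8,600.00 = $602.00
Long-Term Care Levy: 5.9% × $8,600.00 = $507.40
Total: $724.98 + $602.00 + $507.40 = $1,834.38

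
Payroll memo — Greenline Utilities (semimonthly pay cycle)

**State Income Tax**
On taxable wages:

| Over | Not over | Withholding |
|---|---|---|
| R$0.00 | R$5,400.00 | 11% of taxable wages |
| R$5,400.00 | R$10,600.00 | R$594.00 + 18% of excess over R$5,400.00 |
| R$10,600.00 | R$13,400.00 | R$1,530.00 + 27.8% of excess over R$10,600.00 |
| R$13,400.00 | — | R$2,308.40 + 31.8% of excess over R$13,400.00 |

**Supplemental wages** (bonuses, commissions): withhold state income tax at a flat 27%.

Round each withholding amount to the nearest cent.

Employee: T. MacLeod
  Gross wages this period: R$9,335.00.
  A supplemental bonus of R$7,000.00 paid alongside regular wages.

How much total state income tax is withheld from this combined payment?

State Income Tax: taxable = R$9,335.00
  R$594.00 + 18% × (R$9,335.00 − R$5,400.00) = R$594.00 + 18% × R$3,935.00 = R$1,302.30
Supplemental (27% flat on bonus): 27% × R$7,000.00 = R$1,890.00
Total state income tax: R$1,302.30 + R$1,890.00 = R$3,192.30

R$3,192.30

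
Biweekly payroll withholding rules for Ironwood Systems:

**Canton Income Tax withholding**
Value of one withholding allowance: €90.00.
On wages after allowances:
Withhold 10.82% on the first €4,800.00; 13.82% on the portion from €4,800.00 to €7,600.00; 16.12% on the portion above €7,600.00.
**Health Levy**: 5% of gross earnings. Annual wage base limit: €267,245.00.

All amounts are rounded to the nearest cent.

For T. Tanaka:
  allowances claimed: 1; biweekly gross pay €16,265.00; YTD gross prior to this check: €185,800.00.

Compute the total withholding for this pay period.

€3,101.86

Canton Income Tax: taxable = €16,265.00 − 1×€90.00 = €16,175.00
  €906.32 + 16.12% × (€16,175.00 − €7,600.00) = €906.32 + 16.12% × €8,575.00 = €2,288.61
Health Levy: 5% × €16,265.00 = €813.25
Total: €2,288.61 + €813.25 = €3,101.86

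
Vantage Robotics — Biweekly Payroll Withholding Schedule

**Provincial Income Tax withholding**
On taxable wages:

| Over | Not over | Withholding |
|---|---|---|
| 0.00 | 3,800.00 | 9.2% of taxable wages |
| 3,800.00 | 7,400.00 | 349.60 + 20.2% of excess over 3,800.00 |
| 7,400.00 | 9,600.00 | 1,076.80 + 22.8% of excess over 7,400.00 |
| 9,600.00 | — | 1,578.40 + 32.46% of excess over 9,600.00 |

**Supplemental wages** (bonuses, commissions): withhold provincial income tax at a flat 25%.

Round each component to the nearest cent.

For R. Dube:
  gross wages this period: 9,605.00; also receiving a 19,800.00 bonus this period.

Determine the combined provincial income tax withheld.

Provincial Income Tax: taxable = 9,605.00
  1,578.40 + 32.46% × (9,605.00 − 9,600.00) = 1,578.40 + 32.46% × 5.00 = 1,580.02
Supplemental (25% flat on bonus): 25% × 19,800.00 = 4,950.00
Total provincial income tax: 1,580.02 + 4,950.00 = 6,530.02

6,530.02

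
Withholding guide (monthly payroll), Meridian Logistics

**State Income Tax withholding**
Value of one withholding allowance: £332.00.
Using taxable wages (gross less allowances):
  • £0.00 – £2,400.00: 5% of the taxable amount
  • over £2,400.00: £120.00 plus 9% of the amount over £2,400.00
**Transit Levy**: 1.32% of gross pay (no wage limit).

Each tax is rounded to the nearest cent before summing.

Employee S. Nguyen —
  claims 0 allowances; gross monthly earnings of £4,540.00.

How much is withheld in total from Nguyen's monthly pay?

£372.53

State Income Tax: taxable = £4,540.00
  £120.00 + 9% × (£4,540.00 − £2,400.00) = £120.00 + 9% × £2,140.00 = £312.60
Transit Levy: 1.32% × £4,540.00 = £59.93
Total: £312.60 + £59.93 = £372.53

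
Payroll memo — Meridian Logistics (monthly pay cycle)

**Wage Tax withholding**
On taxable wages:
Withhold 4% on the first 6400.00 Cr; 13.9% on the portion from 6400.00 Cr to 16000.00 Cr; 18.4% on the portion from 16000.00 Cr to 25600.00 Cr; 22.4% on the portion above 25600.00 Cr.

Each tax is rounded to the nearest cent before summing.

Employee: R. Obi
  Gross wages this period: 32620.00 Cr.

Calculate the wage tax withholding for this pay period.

Wage Tax: taxable = 32620.00 Cr
  3356.80 Cr + 22.4% × (32620.00 Cr − 25600.00 Cr) = 3356.80 Cr + 22.4% × 7020.00 Cr = 4929.28 Cr

4929.28 Cr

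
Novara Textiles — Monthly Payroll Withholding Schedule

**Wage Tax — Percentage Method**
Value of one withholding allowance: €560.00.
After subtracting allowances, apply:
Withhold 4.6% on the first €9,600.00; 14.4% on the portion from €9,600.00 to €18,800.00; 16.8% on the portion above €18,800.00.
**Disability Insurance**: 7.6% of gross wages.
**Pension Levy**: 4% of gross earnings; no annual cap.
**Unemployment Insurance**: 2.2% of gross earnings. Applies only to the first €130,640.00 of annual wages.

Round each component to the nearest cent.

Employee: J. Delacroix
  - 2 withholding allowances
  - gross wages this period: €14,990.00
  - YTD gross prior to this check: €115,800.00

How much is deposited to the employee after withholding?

Wage Tax: taxable = €14,990.00 − 2×€560.00 = €13,870.00
  €441.60 + 14.4% × (€13,870.00 − €9,600.00) = €441.60 + 14.4% × €4,270.00 = €1,056.48
Disability Insurance: 7.6% × €14,990.00 = €1,139.24
Pension Levy: 4% × €14,990.00 = €599.60
Unemployment Insurance: cap €130,640.00 − YTD €115,800.00 = €14,840.00 subject; 2.2% × €14,840.00 = €326.48
Total withheld: €1,056.48 + €1,139.24 + €599.60 + €326.48 = €3,121.80
Net pay: €14,990.00 − €3,121.80 = €11,868.20

€11,868.20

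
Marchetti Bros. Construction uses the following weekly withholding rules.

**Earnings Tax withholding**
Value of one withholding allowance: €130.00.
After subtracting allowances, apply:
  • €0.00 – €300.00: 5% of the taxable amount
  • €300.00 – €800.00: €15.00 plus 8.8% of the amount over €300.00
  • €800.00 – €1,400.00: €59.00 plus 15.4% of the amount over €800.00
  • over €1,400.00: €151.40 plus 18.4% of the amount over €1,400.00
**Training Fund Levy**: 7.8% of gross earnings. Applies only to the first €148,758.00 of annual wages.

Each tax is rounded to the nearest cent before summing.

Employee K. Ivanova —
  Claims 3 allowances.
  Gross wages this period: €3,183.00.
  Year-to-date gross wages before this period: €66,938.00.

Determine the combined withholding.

€655.98

Earnings Tax: taxable = €3,183.00 − 3×€130.00 = €2,793.00
  €151.40 + 18.4% × (€2,793.00 − €1,400.00) = €151.40 + 18.4% × €1,393.00 = €407.71
Training Fund Levy: 7.8% × €3,183.00 = €248.27
Total: €407.71 + €248.27 = €655.98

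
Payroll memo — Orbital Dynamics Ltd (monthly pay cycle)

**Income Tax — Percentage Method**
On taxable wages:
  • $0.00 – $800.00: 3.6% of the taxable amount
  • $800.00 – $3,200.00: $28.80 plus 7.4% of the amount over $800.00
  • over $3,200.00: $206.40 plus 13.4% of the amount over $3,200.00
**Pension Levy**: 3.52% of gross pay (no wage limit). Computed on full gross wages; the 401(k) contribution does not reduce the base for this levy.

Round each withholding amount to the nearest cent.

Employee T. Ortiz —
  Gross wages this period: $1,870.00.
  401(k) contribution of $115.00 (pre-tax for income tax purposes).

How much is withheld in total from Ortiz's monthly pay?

Income Tax: taxable = $1,870.00 − $115.00 = $1,755.00
  $28.80 + 7.4% × ($1,755.00 − $800.00) = $28.80 + 7.4% × $955.00 = $99.47
Pension Levy: 3.52% × $1,870.00 = $65.82
Total: $99.47 + $65.82 = $165.29

$165.29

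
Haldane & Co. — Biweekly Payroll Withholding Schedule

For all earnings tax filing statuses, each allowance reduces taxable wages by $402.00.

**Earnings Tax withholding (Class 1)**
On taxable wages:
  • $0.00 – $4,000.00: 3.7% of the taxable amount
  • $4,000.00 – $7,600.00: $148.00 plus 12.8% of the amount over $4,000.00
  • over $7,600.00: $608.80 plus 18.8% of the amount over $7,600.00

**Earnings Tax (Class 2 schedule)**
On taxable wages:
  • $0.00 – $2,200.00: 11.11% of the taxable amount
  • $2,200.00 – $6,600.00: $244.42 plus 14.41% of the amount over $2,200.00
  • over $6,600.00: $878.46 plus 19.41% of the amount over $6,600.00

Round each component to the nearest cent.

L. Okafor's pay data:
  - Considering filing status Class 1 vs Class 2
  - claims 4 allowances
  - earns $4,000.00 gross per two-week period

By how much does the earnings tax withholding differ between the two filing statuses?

Earnings Tax (Class 1): taxable = $4,000.00 − 4×$402.00 = $2,392.00
  3.7% × $2,392.00 = $88.50
Earnings Tax (Class 2): taxable = $4,000.00 − 4×$402.00 = $2,392.00
  $244.42 + 14.41% × ($2,392.00 − $2,200.00) = $244.42 + 14.41% × $192.00 = $272.09
Difference: |$88.50 − $272.09| = $183.59 (higher under Class 2)

$183.59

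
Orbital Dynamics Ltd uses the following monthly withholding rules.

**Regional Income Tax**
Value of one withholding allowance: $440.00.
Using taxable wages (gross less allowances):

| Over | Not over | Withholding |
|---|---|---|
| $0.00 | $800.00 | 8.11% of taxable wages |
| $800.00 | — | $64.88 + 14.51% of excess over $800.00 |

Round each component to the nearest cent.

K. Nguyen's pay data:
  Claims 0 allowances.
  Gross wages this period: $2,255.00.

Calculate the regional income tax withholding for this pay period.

Regional Income Tax: taxable = $2,255.00
  $64.88 + 14.51% × ($2,255.00 − $800.00) = $64.88 + 14.51% × $1,455.00 = $276.00

$276.00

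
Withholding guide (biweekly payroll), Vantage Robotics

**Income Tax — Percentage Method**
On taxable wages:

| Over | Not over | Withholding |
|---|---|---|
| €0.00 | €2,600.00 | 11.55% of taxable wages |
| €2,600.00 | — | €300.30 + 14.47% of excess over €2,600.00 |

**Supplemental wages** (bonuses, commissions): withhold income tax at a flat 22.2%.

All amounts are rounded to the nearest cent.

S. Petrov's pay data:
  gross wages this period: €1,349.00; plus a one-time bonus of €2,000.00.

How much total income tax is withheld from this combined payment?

€599.81

Income Tax: taxable = €1,349.00
  11.55% × €1,349.00 = €155.81
Supplemental (22.2% flat on bonus): 22.2% × €2,000.00 = €444.00
Total income tax: €155.81 + €444.00 = €599.81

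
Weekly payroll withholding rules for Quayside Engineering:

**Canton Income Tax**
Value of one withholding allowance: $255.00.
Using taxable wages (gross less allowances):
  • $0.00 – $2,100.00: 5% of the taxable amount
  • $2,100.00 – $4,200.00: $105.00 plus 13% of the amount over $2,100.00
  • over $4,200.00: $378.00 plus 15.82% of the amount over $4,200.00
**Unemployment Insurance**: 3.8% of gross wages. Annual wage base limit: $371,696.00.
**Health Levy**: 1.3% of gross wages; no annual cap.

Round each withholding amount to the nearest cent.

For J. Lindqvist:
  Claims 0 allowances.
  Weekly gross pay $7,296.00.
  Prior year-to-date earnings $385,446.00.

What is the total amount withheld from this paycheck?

Canton Income Tax: taxable = $7,296.00
  $378.00 + 15.82% × ($7,296.00 − $4,200.00) = $378.00 + 15.82% × $3,096.00 = $867.79
Unemployment Insurance: YTD $385,446.00 ≥ cap $371,696.00 → $0.00
Health Levy: 1.3% × $7,296.00 = $94.85
Total: $867.79 + $0.00 + $94.85 = $962.64

$962.64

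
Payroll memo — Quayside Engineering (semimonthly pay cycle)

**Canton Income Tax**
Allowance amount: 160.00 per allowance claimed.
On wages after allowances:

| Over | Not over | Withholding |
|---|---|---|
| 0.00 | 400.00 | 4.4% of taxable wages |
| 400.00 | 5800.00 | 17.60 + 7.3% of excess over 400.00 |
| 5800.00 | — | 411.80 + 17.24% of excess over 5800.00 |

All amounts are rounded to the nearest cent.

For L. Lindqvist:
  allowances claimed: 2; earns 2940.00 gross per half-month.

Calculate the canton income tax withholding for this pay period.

179.66

Canton Income Tax: taxable = 2940.00 − 2×160.00 = 2620.00
  17.60 + 7.3% × (2620.00 − 400.00) = 17.60 + 7.3% × 2220.00 = 179.66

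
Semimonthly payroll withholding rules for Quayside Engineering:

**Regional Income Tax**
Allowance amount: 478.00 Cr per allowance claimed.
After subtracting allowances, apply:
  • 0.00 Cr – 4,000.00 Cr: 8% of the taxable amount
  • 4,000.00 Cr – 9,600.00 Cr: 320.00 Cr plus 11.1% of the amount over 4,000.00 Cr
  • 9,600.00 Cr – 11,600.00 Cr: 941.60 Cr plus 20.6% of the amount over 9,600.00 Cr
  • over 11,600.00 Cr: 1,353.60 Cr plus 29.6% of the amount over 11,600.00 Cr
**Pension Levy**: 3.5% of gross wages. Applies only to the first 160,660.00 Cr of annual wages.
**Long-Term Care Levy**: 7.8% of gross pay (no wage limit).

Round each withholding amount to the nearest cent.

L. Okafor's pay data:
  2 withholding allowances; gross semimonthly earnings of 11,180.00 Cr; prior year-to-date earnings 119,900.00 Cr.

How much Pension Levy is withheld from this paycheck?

391.30 Cr

Pension Levy: 3.5% × 11,180.00 Cr = 391.30 Cr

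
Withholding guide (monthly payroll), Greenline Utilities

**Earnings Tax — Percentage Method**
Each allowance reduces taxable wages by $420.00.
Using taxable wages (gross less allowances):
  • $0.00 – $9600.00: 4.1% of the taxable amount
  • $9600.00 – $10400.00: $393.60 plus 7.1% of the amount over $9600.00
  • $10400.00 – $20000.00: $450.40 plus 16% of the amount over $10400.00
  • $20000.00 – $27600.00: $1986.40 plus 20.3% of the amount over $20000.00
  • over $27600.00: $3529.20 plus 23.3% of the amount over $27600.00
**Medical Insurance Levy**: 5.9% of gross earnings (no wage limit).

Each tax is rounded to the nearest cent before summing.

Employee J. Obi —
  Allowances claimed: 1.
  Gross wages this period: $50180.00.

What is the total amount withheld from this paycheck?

Earnings Tax: taxable = $50180.00 − 1×$420.00 = $49760.00
  $3529.20 + 23.3% × ($49760.00 − $27600.00) = $3529.20 + 23.3% × $22160.00 = $8692.48
Medical Insurance Levy: 5.9% × $50180.00 = $2960.62
Total: $8692.48 + $2960.62 = $11653.10

$11653.10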